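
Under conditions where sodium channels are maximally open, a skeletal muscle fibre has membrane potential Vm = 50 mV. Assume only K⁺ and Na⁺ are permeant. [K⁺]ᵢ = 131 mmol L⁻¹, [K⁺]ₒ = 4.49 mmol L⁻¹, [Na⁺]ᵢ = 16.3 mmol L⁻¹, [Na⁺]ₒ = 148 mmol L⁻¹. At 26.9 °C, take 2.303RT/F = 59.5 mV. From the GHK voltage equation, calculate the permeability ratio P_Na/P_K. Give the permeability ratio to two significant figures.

Let α = P_Na/P_K. GHK: Vm = 59.5·log₁₀[(Kₒ + α·Naₒ)/(Kᵢ + α·Naᵢ)].
10^(Vm/59.5) = 10^(50.0/59.5) = 6.9237
So 6.9237·(Kᵢ + α·Naᵢ) = Kₒ + α·Naₒ → α = (6.9237·131.0 − 4.49) / (148.0 − 6.9237·16.3)
α = (907 − 4.49) / (148.0 − 112.9) = 902.5/35.14 = 25.68

26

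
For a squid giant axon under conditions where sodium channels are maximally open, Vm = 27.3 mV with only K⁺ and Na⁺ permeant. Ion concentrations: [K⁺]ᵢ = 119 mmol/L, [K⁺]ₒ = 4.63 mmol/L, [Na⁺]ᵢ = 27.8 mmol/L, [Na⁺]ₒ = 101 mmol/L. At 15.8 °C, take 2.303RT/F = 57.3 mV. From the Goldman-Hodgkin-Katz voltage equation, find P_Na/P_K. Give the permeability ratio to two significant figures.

20

Let α = P_Na/P_K. GHK: Vm = 57.3·log₁₀[(Kₒ + α·Naₒ)/(Kᵢ + α·Naᵢ)].
10^(Vm/57.3) = 10^(27.3/57.3) = 2.9953
So 2.9953·(Kᵢ + α·Naᵢ) = Kₒ + α·Naₒ → α = (2.9953·119.0 − 4.63) / (101.0 − 2.9953·27.8)
α = (356.4 − 4.63) / (101.0 − 83.27) = 351.8/17.73 = 19.84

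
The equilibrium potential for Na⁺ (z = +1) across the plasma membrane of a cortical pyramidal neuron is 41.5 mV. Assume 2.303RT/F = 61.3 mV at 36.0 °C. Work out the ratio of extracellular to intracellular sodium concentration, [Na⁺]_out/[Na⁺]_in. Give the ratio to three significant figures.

log₁₀([out]/[in]) = E·z/(61.3) = 41.5 × 1 / 61.3 = 0.6770
[out]/[in] = 10^(0.6770) = 4.753

4.75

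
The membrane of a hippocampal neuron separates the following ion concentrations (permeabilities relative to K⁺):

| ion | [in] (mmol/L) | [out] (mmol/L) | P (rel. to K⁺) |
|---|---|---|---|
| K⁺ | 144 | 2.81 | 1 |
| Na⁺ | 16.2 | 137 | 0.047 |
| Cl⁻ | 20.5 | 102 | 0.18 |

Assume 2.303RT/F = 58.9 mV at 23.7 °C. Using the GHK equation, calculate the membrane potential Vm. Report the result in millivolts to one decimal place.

-64.8 mV

Vm = 58.9 · log₁₀[(Σ P·[cation]ₒ + Σ P·[anion]ᵢ) / (Σ P·[cation]ᵢ + Σ P·[anion]ₒ)]
Numerator = 1×2.81 + 0.047×137 + 0.18×20.5 = 12.94
Denominator = 1×144 + 0.047×16.2 + 0.18×102 = 163.1
Vm = 58.9 · log₁₀(0.079321) = 58.9 × (-1.1006) = -64.83 mV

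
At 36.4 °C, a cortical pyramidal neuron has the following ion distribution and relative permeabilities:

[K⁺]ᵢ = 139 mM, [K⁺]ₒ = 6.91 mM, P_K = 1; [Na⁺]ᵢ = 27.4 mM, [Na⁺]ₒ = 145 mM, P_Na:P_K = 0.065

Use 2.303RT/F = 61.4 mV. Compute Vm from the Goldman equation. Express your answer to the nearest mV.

-57 mV

Vm = 61.4 · log₁₀[(Σ P·[cation]ₒ + Σ P·[anion]ᵢ) / (Σ P·[cation]ᵢ + Σ P·[anion]ₒ)]
Numerator = 1×6.91 + 0.065×145 = 16.34
Denominator = 1×139 + 0.065×27.4 = 140.8
Vm = 61.4 · log₁₀(0.11603) = 61.4 × (-0.9354) = -57.44 mV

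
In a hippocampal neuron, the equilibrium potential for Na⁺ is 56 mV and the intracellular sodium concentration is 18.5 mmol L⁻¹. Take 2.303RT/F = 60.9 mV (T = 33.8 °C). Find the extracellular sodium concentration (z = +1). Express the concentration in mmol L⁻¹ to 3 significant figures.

154 mmol L⁻¹

Nernst: E = (60.9/1) · log₁₀([out]/[in]), so log₁₀([out]/[in]) = 56.0 × 1 / 60.9 = 0.9195.
[out]/[in] = 10^(0.9195) = 8.309.
[out] = 8.309 × 18.5 = 153.7 mmol L⁻¹.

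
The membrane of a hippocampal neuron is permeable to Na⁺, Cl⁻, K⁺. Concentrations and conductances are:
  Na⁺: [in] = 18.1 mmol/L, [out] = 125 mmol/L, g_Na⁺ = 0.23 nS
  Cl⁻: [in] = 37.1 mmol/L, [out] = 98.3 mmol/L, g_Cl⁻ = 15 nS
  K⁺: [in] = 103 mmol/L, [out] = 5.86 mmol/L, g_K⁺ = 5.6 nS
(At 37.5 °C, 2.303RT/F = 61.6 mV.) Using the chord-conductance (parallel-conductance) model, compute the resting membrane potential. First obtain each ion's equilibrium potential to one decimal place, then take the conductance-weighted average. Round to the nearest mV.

-39 mV

E_Na⁺ = (61.6/1)·log₁₀(125/18.1) = 51.7 mV
E_Cl⁻ = (61.6/-1)·log₁₀(98.3/37.1) = -26.1 mV
E_K⁺ = (61.6/1)·log₁₀(5.86/103) = -76.7 mV
Vm = (Σ gᵢEᵢ)/(Σ gᵢ) = (0.23·51.7 + 15·-26.1 + 5.6·-76.7) / (0.23 + 15 + 5.6)
= -809.13 / 20.83 = -38.84 mV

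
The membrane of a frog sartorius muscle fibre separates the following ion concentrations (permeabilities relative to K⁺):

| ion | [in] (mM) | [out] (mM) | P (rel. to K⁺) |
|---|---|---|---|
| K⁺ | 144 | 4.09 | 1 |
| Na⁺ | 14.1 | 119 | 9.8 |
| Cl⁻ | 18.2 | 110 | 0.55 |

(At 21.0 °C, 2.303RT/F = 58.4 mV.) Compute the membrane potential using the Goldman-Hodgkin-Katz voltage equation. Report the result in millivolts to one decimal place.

31.4 mV

Vm = 58.4 · log₁₀[(Σ P·[cation]ₒ + Σ P·[anion]ᵢ) / (Σ P·[cation]ᵢ + Σ P·[anion]ₒ)]
Numerator = 1×4.09 + 9.8×119 + 0.55×18.2 = 1180
Denominator = 1×144 + 9.8×14.1 + 0.55×110 = 342.7
Vm = 58.4 · log₁₀(3.4443) = 58.4 × (0.5371) = 31.37 mV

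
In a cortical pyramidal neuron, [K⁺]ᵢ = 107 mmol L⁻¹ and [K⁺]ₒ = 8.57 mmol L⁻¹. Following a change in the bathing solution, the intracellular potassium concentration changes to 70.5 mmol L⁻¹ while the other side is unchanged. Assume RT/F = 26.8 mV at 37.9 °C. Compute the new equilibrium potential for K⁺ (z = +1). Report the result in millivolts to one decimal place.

-56.5 mV

After the shift: [K⁺]_out = 8.57, [K⁺]_in = 70.5 mmol L⁻¹.
E_new = (26.8/1)·ln(8.57/70.5) = 26.80 · (-2.1073) = -56.48 mV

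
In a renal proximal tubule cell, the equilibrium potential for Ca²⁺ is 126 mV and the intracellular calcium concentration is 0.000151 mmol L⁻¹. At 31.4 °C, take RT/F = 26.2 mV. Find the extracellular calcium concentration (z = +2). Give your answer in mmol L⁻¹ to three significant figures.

2.27 mmol L⁻¹

Nernst: E = (26.2/2) · ln([out]/[in]), so ln([out]/[in]) = 126.0 × 2 / 26.2 = 9.6183.
[out]/[in] = e^(9.6183) = 1.504e+04.
[out] = 1.504e+04 × 0.000151 = 2.271 mmol L⁻¹.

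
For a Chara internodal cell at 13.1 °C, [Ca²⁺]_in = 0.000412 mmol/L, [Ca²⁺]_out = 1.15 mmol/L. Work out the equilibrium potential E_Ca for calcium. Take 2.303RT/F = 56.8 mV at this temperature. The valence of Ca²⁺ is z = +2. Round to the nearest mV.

98 mV

E = (56.8/z) · log₁₀([Ca²⁺]_out/[Ca²⁺]_in) with z = +2.
= (56.8/2) · log₁₀(1.15/0.000412) = 28.40 · log₁₀(2791)
= 28.40 · (3.4458) = 97.86 mV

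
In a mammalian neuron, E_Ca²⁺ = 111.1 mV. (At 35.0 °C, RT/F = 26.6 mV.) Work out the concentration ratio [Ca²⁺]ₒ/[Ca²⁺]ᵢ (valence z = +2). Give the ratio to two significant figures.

4200

ln([out]/[in]) = E·z/(26.6) = 111.1 × 2 / 26.6 = 8.3534
[out]/[in] = e^(8.3534) = 4245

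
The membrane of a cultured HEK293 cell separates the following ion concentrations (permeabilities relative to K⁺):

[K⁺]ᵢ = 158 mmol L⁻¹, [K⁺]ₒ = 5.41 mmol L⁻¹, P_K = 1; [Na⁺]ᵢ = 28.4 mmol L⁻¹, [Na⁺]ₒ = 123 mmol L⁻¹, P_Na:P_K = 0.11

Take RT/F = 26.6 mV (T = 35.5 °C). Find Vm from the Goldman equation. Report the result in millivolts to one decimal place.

-56.9 mV

Vm = 26.6 · ln[(Σ P·[cation]ₒ + Σ P·[anion]ᵢ) / (Σ P·[cation]ᵢ + Σ P·[anion]ₒ)]
Numerator = 1×5.41 + 0.11×123 = 18.94
Denominator = 1×158 + 0.11×28.4 = 161.1
Vm = 26.6 · ln(0.11755) = 26.6 × (-2.1409) = -56.95 mV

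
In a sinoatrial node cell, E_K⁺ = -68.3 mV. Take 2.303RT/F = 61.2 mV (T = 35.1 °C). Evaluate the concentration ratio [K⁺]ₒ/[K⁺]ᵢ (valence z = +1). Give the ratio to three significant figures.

log₁₀([out]/[in]) = E·z/(61.2) = -68.3 × 1 / 61.2 = -1.1160
[out]/[in] = 10^(-1.1160) = 0.07656

0.0766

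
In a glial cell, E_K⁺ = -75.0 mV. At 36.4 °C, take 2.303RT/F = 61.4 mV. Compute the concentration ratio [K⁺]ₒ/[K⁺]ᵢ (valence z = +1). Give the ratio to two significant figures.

log₁₀([out]/[in]) = E·z/(61.4) = -75.0 × 1 / 61.4 = -1.2215
[out]/[in] = 10^(-1.2215) = 0.06005

0.060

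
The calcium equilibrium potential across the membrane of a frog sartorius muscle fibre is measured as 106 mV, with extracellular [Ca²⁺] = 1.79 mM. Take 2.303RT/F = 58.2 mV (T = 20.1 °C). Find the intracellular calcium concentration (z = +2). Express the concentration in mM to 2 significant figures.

0.00041 mM

Nernst: E = (58.2/2) · log₁₀([out]/[in]), so log₁₀([out]/[in]) = 106.0 × 2 / 58.2 = 3.6426.
[out]/[in] = 10^(3.6426) = 4391.
[in] = 1.79 / 4391 = 0.0004076 mM.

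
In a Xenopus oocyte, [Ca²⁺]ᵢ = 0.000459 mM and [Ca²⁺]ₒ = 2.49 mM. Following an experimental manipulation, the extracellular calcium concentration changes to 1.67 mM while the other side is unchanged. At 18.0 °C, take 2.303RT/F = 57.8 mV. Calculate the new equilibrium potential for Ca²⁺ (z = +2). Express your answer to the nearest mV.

103 mV

After the shift: [Ca²⁺]_out = 1.67, [Ca²⁺]_in = 0.000459 mM.
E_new = (57.8/2)·log₁₀(1.67/0.000459) = 28.90 · (3.5609) = 102.91 mV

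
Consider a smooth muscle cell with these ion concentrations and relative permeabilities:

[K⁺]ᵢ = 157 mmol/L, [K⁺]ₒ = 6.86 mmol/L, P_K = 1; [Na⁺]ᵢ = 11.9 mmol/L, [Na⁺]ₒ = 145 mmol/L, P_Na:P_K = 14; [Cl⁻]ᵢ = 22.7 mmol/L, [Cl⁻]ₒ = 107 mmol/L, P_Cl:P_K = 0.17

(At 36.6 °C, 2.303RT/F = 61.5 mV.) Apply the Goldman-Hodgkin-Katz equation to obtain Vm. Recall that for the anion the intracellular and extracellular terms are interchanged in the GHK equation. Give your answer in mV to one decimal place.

Vm = 61.5 · log₁₀[(Σ P·[cation]ₒ + Σ P·[anion]ᵢ) / (Σ P·[cation]ᵢ + Σ P·[anion]ₒ)]
Numerator = 1×6.86 + 14×145 + 0.17×22.7 = 2041
Denominator = 1×157 + 14×11.9 + 0.17×107 = 341.8
Vm = 61.5 · log₁₀(5.9707) = 61.5 × (0.7760) = 47.73 mV

47.7 mV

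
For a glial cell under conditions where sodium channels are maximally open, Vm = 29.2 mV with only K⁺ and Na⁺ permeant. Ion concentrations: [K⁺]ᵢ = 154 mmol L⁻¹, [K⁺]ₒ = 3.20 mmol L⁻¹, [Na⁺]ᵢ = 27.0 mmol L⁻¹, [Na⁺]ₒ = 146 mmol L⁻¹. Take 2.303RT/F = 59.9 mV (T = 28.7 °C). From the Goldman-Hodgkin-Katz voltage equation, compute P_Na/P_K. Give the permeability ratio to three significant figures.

Let α = P_Na/P_K. GHK: Vm = 59.9·log₁₀[(Kₒ + α·Naₒ)/(Kᵢ + α·Naᵢ)].
10^(Vm/59.9) = 10^(29.2/59.9) = 3.0724
So 3.0724·(Kᵢ + α·Naᵢ) = Kₒ + α·Naₒ → α = (3.0724·154.0 − 3.2) / (146.0 − 3.0724·27.0)
α = (473.2 − 3.2) / (146.0 − 82.96) = 470/63.04 = 7.454

7.45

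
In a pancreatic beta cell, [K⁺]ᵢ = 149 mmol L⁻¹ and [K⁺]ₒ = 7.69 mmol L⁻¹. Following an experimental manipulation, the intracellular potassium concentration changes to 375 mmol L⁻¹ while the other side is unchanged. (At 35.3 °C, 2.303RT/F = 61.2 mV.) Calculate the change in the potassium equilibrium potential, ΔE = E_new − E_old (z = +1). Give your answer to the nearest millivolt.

-25 mV

E_old = (61.2/1)·log₁₀(7.69/149) = -78.78 mV
E_new = (61.2/1)·log₁₀(7.69/375) = -103.31 mV
ΔE = -103.31 − (-78.78) = -24.53 mV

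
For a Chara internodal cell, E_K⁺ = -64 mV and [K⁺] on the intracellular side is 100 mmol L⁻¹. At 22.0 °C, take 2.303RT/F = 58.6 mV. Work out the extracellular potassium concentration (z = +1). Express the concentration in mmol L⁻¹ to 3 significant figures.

8.09 mmol L⁻¹

Nernst: E = (58.6/1) · log₁₀([out]/[in]), so log₁₀([out]/[in]) = -64.0 × 1 / 58.6 = -1.0922.
[out]/[in] = 10^(-1.0922) = 0.08088.
[out] = 0.08088 × 100 = 8.088 mmol L⁻¹.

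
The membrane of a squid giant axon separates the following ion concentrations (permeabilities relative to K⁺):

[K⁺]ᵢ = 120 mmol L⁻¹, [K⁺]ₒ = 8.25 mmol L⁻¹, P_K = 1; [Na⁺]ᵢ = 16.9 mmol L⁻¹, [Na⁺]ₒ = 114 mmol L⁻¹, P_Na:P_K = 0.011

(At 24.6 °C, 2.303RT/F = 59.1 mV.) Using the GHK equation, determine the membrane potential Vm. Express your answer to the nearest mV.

-65 mV

Vm = 59.1 · log₁₀[(Σ P·[cation]ₒ + Σ P·[anion]ᵢ) / (Σ P·[cation]ᵢ + Σ P·[anion]ₒ)]
Numerator = 1×8.25 + 0.011×114 = 9.504
Denominator = 1×120 + 0.011×16.9 = 120.2
Vm = 59.1 · log₁₀(0.079077) = 59.1 × (-1.1019) = -65.13 mV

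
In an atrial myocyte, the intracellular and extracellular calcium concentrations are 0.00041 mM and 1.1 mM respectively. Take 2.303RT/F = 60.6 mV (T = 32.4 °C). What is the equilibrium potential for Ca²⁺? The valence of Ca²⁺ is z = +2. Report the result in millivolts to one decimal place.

E = (60.6/z) · log₁₀([Ca²⁺]_out/[Ca²⁺]_in) with z = +2.
= (60.6/2) · log₁₀(1.1/0.00041) = 30.30 · log₁₀(2683)
= 30.30 · (3.4286) = 103.89 mV

103.9 mV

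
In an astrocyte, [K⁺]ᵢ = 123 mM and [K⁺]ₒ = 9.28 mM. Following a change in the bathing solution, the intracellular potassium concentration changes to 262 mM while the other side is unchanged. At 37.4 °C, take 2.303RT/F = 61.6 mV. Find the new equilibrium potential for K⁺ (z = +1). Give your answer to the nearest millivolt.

-89 mV

After the shift: [K⁺]_out = 9.28, [K⁺]_in = 262 mM.
E_new = (61.6/1)·log₁₀(9.28/262) = 61.60 · (-1.4508) = -89.37 mV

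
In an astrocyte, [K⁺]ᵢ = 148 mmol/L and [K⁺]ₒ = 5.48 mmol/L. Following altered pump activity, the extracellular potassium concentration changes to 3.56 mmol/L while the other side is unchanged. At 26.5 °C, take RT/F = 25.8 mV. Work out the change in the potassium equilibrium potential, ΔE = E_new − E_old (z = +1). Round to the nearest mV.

E_old = (25.8/1)·ln(5.48/148) = -85.04 mV
E_new = (25.8/1)·ln(3.56/148) = -96.17 mV
ΔE = -96.17 − (-85.04) = -11.13 mV

-11 mV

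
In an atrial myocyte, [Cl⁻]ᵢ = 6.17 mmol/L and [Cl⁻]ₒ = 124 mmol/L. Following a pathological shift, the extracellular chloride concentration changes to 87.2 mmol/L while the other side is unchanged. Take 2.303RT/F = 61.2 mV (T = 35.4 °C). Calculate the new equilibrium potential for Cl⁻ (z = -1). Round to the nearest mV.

After the shift: [Cl⁻]_out = 87.2, [Cl⁻]_in = 6.17 mmol/L.
E_new = (61.2/-1)·log₁₀(87.2/6.17) = -61.20 · (1.1502) = -70.39 mV

-70 mV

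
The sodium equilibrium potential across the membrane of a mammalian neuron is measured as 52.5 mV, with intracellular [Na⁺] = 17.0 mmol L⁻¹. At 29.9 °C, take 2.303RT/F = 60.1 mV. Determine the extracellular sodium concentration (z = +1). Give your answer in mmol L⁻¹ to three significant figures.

Nernst: E = (60.1/1) · log₁₀([out]/[in]), so log₁₀([out]/[in]) = 52.5 × 1 / 60.1 = 0.8735.
[out]/[in] = 10^(0.8735) = 7.474.
[out] = 7.474 × 17.0 = 127.1 mmol L⁻¹.

127 mmol L⁻¹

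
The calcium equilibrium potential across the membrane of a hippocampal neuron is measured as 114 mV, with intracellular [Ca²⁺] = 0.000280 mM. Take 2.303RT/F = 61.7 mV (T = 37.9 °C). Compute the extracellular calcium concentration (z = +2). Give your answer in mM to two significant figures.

Nernst: E = (61.7/2) · log₁₀([out]/[in]), so log₁₀([out]/[in]) = 114.0 × 2 / 61.7 = 3.6953.
[out]/[in] = 10^(3.6953) = 4958.
[out] = 4958 × 0.000280 = 1.388 mM.

1.4 mM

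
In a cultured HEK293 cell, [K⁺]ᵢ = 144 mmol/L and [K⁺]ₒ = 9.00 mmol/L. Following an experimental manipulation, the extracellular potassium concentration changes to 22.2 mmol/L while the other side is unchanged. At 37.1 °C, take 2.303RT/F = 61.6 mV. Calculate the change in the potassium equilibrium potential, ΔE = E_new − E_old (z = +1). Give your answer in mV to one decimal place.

24.2 mV

E_old = (61.6/1)·log₁₀(9.00/144) = -74.17 mV
E_new = (61.6/1)·log₁₀(22.2/144) = -50.02 mV
ΔE = -50.02 − (-74.17) = 24.15 mV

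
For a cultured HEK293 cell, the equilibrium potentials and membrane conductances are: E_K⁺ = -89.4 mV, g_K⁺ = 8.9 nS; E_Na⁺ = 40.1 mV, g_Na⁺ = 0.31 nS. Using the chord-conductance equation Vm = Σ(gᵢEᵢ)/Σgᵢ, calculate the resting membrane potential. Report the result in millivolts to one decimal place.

-85.0 mV

Σ gᵢEᵢ = 8.9·(-89.4) + 0.31·(40.1) = -783.23
Σ gᵢ = 8.9 + 0.31 = 9.21
Vm = -783.23 / 9.21 = -85.04 mV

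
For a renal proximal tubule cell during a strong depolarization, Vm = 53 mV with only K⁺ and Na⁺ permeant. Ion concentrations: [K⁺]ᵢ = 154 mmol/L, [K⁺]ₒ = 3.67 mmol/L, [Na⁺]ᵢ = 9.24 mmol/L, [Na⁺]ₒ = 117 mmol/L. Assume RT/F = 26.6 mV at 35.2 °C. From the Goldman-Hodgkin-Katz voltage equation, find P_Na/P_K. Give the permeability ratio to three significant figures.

22.9

Let α = P_Na/P_K. GHK: Vm = 26.6·ln[(Kₒ + α·Naₒ)/(Kᵢ + α·Naᵢ)].
e^(Vm/26.6) = e^(53.0/26.6) = 7.3337
So 7.3337·(Kᵢ + α·Naᵢ) = Kₒ + α·Naₒ → α = (7.3337·154.0 − 3.67) / (117.0 − 7.3337·9.24)
α = (1129 − 3.67) / (117.0 − 67.76) = 1126/49.24 = 22.86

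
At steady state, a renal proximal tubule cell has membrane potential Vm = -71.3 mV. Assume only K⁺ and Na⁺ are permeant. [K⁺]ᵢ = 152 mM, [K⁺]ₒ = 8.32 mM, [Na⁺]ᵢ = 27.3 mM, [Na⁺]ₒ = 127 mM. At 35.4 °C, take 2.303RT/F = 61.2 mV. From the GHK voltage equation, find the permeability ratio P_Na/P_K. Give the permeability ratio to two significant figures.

0.017

Let α = P_Na/P_K. GHK: Vm = 61.2·log₁₀[(Kₒ + α·Naₒ)/(Kᵢ + α·Naᵢ)].
10^(Vm/61.2) = 10^(-71.3/61.2) = 0.068386
So 0.068386·(Kᵢ + α·Naᵢ) = Kₒ + α·Naₒ → α = (0.068386·152.0 − 8.32) / (127.0 − 0.068386·27.3)
α = (10.39 − 8.32) / (127.0 − 1.867) = 2.075/125.1 = 0.01658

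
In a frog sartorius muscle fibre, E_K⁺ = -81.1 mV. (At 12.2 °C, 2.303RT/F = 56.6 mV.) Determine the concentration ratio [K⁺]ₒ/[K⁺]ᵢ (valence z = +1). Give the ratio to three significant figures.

0.0369

log₁₀([out]/[in]) = E·z/(56.6) = -81.1 × 1 / 56.6 = -1.4329
[out]/[in] = 10^(-1.4329) = 0.03691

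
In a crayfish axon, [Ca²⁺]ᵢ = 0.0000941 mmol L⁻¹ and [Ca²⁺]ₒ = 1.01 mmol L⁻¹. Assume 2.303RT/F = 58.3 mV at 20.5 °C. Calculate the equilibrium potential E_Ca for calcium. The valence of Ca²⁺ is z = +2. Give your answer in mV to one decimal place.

E = (58.3/z) · log₁₀([Ca²⁺]_out/[Ca²⁺]_in) with z = +2.
= (58.3/2) · log₁₀(1.01/0.0000941) = 29.15 · log₁₀(1.073e+04)
= 29.15 · (4.0307) = 117.50 mV

117.5 mV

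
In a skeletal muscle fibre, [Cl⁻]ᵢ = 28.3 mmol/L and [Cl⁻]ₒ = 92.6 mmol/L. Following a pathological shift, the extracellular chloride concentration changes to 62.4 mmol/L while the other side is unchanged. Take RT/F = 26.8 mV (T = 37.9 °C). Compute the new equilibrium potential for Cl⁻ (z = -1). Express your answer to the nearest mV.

-21 mV

After the shift: [Cl⁻]_out = 62.4, [Cl⁻]_in = 28.3 mmol/L.
E_new = (26.8/-1)·ln(62.4/28.3) = -26.80 · (0.7907) = -21.19 mV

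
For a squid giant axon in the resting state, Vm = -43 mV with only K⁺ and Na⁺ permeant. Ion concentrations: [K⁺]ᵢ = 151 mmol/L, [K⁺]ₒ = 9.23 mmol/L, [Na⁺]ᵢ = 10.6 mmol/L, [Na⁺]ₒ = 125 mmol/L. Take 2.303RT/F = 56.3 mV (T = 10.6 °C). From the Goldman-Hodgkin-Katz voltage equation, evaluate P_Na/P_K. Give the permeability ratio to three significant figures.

0.136

Let α = P_Na/P_K. GHK: Vm = 56.3·log₁₀[(Kₒ + α·Naₒ)/(Kᵢ + α·Naᵢ)].
10^(Vm/56.3) = 10^(-43.0/56.3) = 0.17228
So 0.17228·(Kᵢ + α·Naᵢ) = Kₒ + α·Naₒ → α = (0.17228·151.0 − 9.23) / (125.0 − 0.17228·10.6)
α = (26.01 − 9.23) / (125.0 − 1.826) = 16.78/123.2 = 0.1363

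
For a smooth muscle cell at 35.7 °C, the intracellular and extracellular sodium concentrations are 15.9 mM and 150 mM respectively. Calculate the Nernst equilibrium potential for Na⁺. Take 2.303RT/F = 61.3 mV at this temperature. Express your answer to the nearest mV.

60 mV

E = (61.3/z) · log₁₀([Na⁺]_out/[Na⁺]_in) with z = +1.
= (61.3/1) · log₁₀(150/15.9) = 61.30 · log₁₀(9.434)
= 61.30 · (0.9747) = 59.75 mV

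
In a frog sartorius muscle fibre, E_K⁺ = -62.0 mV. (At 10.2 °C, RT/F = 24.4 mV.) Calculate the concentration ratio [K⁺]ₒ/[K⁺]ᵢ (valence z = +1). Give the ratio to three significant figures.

0.0788

ln([out]/[in]) = E·z/(24.4) = -62.0 × 1 / 24.4 = -2.5410
[out]/[in] = e^(-2.5410) = 0.07879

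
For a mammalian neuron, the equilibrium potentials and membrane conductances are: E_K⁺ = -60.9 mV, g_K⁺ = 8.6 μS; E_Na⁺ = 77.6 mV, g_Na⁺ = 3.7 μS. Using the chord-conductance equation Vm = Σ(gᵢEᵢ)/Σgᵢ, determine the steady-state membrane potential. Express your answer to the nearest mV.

-19 mV

Σ gᵢEᵢ = 8.6·(-60.9) + 3.7·(77.6) = -236.62
Σ gᵢ = 8.6 + 3.7 = 12.3
Vm = -236.62 / 12.3 = -19.24 mV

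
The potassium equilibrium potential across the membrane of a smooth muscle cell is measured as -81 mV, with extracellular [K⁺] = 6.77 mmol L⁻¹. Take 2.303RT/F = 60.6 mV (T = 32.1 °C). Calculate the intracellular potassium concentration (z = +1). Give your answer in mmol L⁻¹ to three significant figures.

147 mmol L⁻¹

Nernst: E = (60.6/1) · log₁₀([out]/[in]), so log₁₀([out]/[in]) = -81.0 × 1 / 60.6 = -1.3366.
[out]/[in] = 10^(-1.3366) = 0.04606.
[in] = 6.77 / 0.04606 = 147 mmol L⁻¹.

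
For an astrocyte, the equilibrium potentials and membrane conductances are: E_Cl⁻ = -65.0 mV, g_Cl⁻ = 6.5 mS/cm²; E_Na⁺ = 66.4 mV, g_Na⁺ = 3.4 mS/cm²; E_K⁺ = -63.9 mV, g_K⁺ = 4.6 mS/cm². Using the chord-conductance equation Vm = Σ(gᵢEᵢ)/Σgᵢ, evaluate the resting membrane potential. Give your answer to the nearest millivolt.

Σ gᵢEᵢ = 6.5·(-65.0) + 3.4·(66.4) + 4.6·(-63.9) = -490.68
Σ gᵢ = 6.5 + 3.4 + 4.6 = 14.5
Vm = -490.68 / 14.5 = -33.84 mV

-34 mV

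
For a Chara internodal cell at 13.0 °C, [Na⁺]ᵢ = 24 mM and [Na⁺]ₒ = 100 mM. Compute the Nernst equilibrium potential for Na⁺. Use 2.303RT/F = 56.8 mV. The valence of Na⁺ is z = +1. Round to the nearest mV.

E = (56.8/z) · log₁₀([Na⁺]_out/[Na⁺]_in) with z = +1.
= (56.8/1) · log₁₀(100/24) = 56.80 · log₁₀(4.167)
= 56.80 · (0.6198) = 35.20 mV

35 mV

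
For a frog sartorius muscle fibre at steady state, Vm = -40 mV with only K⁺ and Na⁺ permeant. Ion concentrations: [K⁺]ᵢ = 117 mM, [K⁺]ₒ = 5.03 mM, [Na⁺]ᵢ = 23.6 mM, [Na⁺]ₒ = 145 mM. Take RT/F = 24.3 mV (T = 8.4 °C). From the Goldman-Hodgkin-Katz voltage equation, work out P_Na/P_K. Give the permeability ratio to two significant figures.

0.12

Let α = P_Na/P_K. GHK: Vm = 24.3·ln[(Kₒ + α·Naₒ)/(Kᵢ + α·Naᵢ)].
e^(Vm/24.3) = e^(-40.0/24.3) = 0.1928
So 0.1928·(Kᵢ + α·Naᵢ) = Kₒ + α·Naₒ → α = (0.1928·117.0 − 5.03) / (145.0 − 0.1928·23.6)
α = (22.56 − 5.03) / (145.0 − 4.55) = 17.53/140.4 = 0.1248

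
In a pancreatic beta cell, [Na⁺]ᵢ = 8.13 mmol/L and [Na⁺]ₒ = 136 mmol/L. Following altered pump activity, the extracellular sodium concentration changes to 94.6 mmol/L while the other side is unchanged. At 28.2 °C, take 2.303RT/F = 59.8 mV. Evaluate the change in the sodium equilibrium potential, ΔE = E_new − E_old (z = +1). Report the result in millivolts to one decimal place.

-9.4 mV

E_old = (59.8/1)·log₁₀(136/8.13) = 73.16 mV
E_new = (59.8/1)·log₁₀(94.6/8.13) = 63.73 mV
ΔE = 63.73 − (73.16) = -9.43 mV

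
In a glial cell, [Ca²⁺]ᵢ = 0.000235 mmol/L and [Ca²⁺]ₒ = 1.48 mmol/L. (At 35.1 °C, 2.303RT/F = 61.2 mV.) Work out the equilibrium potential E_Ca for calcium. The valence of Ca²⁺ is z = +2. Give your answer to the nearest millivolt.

E = (61.2/z) · log₁₀([Ca²⁺]_out/[Ca²⁺]_in) with z = +2.
= (61.2/2) · log₁₀(1.48/0.000235) = 30.60 · log₁₀(6298)
= 30.60 · (3.7992) = 116.26 mV

116 mV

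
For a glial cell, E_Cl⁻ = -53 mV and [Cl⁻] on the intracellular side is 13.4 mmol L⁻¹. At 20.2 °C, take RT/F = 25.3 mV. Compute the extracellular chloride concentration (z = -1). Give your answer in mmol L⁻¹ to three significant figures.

Nernst: E = (25.3/-1) · ln([out]/[in]), so ln([out]/[in]) = -53.0 × -1 / 25.3 = 2.0949.
[out]/[in] = e^(2.0949) = 8.124.
[out] = 8.124 × 13.4 = 108.9 mmol L⁻¹.

109 mmol L⁻¹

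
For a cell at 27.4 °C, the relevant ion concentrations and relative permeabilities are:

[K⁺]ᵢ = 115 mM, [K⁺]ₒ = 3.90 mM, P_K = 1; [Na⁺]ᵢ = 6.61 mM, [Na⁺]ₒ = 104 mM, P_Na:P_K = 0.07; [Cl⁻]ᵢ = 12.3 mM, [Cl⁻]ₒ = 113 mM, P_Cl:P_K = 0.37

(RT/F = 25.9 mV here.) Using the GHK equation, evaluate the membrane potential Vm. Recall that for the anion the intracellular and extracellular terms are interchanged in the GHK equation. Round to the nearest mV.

-60 mV

Vm = 25.9 · ln[(Σ P·[cation]ₒ + Σ P·[anion]ᵢ) / (Σ P·[cation]ᵢ + Σ P·[anion]ₒ)]
Numerator = 1×3.90 + 0.07×104 + 0.37×12.3 = 15.73
Denominator = 1×115 + 0.07×6.61 + 0.37×113 = 157.3
Vm = 25.9 · ln(0.10002) = 25.9 × (-2.3023) = -59.63 mV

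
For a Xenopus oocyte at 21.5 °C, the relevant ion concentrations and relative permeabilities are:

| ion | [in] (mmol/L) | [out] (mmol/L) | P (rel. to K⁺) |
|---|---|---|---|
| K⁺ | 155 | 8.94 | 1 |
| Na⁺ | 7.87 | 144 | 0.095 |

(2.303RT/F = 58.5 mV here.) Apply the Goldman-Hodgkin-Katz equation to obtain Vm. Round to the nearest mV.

-49 mV

Vm = 58.5 · log₁₀[(Σ P·[cation]ₒ + Σ P·[anion]ᵢ) / (Σ P·[cation]ᵢ + Σ P·[anion]ₒ)]
Numerator = 1×8.94 + 0.095×144 = 22.62
Denominator = 1×155 + 0.095×7.87 = 155.7
Vm = 58.5 · log₁₀(0.14523) = 58.5 × (-0.8379) = -49.02 mV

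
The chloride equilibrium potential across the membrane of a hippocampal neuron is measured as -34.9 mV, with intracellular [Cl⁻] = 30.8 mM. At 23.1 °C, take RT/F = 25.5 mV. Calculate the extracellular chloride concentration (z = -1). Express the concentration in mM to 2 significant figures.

120 mM

Nernst: E = (25.5/-1) · ln([out]/[in]), so ln([out]/[in]) = -34.9 × -1 / 25.5 = 1.3686.
[out]/[in] = e^(1.3686) = 3.93.
[out] = 3.93 × 30.8 = 121 mM.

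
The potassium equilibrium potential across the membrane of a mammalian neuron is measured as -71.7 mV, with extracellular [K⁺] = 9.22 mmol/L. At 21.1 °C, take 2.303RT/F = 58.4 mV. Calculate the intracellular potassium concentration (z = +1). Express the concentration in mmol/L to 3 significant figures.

Nernst: E = (58.4/1) · log₁₀([out]/[in]), so log₁₀([out]/[in]) = -71.7 × 1 / 58.4 = -1.2277.
[out]/[in] = 10^(-1.2277) = 0.05919.
[in] = 9.22 / 0.05919 = 155.8 mmol/L.

156 mmol/L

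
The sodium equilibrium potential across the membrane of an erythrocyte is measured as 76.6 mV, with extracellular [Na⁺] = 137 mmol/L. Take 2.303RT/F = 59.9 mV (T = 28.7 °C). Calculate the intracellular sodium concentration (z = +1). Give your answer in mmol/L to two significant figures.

7.2 mmol/L

Nernst: E = (59.9/1) · log₁₀([out]/[in]), so log₁₀([out]/[in]) = 76.6 × 1 / 59.9 = 1.2788.
[out]/[in] = 10^(1.2788) = 19.
[in] = 137 / 19 = 7.21 mmol/L.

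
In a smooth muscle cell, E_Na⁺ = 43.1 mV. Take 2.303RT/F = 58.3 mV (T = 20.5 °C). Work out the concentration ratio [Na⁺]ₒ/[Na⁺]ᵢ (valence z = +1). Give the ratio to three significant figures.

log₁₀([out]/[in]) = E·z/(58.3) = 43.1 × 1 / 58.3 = 0.7393
[out]/[in] = 10^(0.7393) = 5.486

5.49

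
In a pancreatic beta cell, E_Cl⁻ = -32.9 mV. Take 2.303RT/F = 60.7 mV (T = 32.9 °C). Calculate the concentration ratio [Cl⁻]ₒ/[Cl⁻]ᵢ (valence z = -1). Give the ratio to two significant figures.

3.5

log₁₀([out]/[in]) = E·z/(60.7) = -32.9 × -1 / 60.7 = 0.5420
[out]/[in] = 10^(0.5420) = 3.483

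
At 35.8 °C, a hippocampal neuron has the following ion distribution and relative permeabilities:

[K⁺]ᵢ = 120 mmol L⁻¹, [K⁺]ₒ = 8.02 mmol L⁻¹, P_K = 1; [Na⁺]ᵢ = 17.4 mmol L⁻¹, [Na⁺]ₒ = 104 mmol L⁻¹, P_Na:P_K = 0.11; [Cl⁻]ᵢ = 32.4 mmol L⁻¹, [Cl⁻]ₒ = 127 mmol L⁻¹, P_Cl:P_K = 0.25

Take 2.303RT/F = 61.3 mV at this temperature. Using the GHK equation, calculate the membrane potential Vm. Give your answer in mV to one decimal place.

-45.7 mV

Vm = 61.3 · log₁₀[(Σ P·[cation]ₒ + Σ P·[anion]ᵢ) / (Σ P·[cation]ᵢ + Σ P·[anion]ₒ)]
Numerator = 1×8.02 + 0.11×104 + 0.25×32.4 = 27.56
Denominator = 1×120 + 0.11×17.4 + 0.25×127 = 153.7
Vm = 61.3 · log₁₀(0.17935) = 61.3 × (-0.7463) = -45.75 mV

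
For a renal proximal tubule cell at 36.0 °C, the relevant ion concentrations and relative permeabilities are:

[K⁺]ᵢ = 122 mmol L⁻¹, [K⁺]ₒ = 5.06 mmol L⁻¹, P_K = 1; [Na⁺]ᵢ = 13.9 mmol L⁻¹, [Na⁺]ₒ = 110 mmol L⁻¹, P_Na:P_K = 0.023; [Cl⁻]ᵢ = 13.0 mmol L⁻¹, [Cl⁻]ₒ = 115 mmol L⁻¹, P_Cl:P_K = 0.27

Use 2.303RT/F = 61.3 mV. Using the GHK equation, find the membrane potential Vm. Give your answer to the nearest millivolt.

-70 mV

Vm = 61.3 · log₁₀[(Σ P·[cation]ₒ + Σ P·[anion]ᵢ) / (Σ P·[cation]ᵢ + Σ P·[anion]ₒ)]
Numerator = 1×5.06 + 0.023×110 + 0.27×13.0 = 11.1
Denominator = 1×122 + 0.023×13.9 + 0.27×115 = 153.4
Vm = 61.3 · log₁₀(0.072374) = 61.3 × (-1.1404) = -69.91 mV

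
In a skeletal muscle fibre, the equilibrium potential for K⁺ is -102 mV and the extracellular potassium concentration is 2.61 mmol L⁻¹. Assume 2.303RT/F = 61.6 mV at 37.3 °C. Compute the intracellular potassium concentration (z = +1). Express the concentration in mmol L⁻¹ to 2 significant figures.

Nernst: E = (61.6/1) · log₁₀([out]/[in]), so log₁₀([out]/[in]) = -102.0 × 1 / 61.6 = -1.6558.
[out]/[in] = 10^(-1.6558) = 0.02209.
[in] = 2.61 / 0.02209 = 118.2 mmol L⁻¹.

120 mmol L⁻¹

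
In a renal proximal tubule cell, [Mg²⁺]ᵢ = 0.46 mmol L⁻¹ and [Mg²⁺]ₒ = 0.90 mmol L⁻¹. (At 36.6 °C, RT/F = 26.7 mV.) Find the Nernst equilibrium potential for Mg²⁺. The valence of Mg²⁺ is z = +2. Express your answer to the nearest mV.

E = (26.7/z) · ln([Mg²⁺]_out/[Mg²⁺]_in) with z = +2.
= (26.7/2) · ln(0.90/0.46) = 13.35 · ln(1.957)
= 13.35 · (0.6712) = 8.96 mV

9 mV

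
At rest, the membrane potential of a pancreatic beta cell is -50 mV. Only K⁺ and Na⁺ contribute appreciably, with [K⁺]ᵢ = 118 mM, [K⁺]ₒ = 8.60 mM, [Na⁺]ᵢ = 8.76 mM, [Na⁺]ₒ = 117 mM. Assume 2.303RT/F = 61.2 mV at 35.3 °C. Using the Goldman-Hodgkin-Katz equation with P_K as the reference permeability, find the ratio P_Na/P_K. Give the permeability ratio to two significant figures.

Let α = P_Na/P_K. GHK: Vm = 61.2·log₁₀[(Kₒ + α·Naₒ)/(Kᵢ + α·Naᵢ)].
10^(Vm/61.2) = 10^(-50.0/61.2) = 0.15241
So 0.15241·(Kᵢ + α·Naᵢ) = Kₒ + α·Naₒ → α = (0.15241·118.0 − 8.6) / (117.0 − 0.15241·8.76)
α = (17.98 − 8.6) / (117.0 − 1.335) = 9.384/115.7 = 0.08113

0.081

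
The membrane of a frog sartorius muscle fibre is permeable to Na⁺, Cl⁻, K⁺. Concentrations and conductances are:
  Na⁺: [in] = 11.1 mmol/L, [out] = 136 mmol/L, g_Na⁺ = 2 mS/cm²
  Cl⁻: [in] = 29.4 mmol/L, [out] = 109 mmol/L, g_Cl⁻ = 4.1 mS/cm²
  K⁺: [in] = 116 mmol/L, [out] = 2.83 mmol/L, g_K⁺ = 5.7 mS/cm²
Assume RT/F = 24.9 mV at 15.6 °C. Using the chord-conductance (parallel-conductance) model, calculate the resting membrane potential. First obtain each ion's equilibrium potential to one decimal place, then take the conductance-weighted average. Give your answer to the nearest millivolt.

E_Na⁺ = (24.9/1)·ln(136/11.1) = 62.4 mV
E_Cl⁻ = (24.9/-1)·ln(109/29.4) = -32.6 mV
E_K⁺ = (24.9/1)·ln(2.83/116) = -92.5 mV
Vm = (Σ gᵢEᵢ)/(Σ gᵢ) = (2·62.4 + 4.1·-32.6 + 5.7·-92.5) / (2 + 4.1 + 5.7)
= -536.11 / 11.8 = -45.43 mV

-45 mV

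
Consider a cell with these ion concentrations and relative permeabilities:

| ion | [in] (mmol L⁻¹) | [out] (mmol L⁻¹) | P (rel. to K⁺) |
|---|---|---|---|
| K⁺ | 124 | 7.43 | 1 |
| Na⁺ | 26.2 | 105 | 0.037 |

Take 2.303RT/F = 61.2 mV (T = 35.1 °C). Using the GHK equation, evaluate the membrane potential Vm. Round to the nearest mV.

Vm = 61.2 · log₁₀[(Σ P·[cation]ₒ + Σ P·[anion]ᵢ) / (Σ P·[cation]ᵢ + Σ P·[anion]ₒ)]
Numerator = 1×7.43 + 0.037×105 = 11.31
Denominator = 1×124 + 0.037×26.2 = 125
Vm = 61.2 · log₁₀(0.090542) = 61.2 × (-1.0431) = -63.84 mV

-64 mV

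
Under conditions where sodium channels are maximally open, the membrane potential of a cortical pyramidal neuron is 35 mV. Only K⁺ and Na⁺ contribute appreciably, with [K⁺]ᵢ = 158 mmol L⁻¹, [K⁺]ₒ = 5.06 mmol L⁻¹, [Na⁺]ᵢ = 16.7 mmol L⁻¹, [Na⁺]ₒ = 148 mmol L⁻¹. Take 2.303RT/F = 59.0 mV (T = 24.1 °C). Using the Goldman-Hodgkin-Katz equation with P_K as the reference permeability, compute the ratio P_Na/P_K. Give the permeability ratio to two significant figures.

7.4

Let α = P_Na/P_K. GHK: Vm = 59.0·log₁₀[(Kₒ + α·Naₒ)/(Kᵢ + α·Naᵢ)].
10^(Vm/59.0) = 10^(35.0/59.0) = 3.9194
So 3.9194·(Kᵢ + α·Naᵢ) = Kₒ + α·Naₒ → α = (3.9194·158.0 − 5.06) / (148.0 − 3.9194·16.7)
α = (619.3 − 5.06) / (148.0 − 65.45) = 614.2/82.55 = 7.441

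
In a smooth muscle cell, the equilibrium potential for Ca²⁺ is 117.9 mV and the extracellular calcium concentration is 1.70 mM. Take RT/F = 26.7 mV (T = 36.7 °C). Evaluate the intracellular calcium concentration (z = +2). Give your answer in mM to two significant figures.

Nernst: E = (26.7/2) · ln([out]/[in]), so ln([out]/[in]) = 117.9 × 2 / 26.7 = 8.8315.
[out]/[in] = e^(8.8315) = 6846.
[in] = 1.70 / 6846 = 0.0002483 mM.

0.00025 mM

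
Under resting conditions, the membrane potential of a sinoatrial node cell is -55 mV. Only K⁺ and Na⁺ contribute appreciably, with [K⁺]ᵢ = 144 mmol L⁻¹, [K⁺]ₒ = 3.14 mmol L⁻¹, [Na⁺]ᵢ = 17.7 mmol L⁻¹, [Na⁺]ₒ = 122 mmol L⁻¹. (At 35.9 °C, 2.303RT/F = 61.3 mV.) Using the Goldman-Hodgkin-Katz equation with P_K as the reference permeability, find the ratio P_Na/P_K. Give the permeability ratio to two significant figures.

0.13

Let α = P_Na/P_K. GHK: Vm = 61.3·log₁₀[(Kₒ + α·Naₒ)/(Kᵢ + α·Naᵢ)].
10^(Vm/61.3) = 10^(-55.0/61.3) = 0.1267
So 0.1267·(Kᵢ + α·Naᵢ) = Kₒ + α·Naₒ → α = (0.1267·144.0 − 3.14) / (122.0 − 0.1267·17.7)
α = (18.24 − 3.14) / (122.0 − 2.243) = 15.1/119.8 = 0.1261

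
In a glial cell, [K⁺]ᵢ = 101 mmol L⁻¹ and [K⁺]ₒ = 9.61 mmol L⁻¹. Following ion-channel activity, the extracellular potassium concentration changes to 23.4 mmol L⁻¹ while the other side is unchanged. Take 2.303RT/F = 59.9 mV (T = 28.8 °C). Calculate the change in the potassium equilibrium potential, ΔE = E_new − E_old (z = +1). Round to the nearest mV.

E_old = (59.9/1)·log₁₀(9.61/101) = -61.19 mV
E_new = (59.9/1)·log₁₀(23.4/101) = -38.04 mV
ΔE = -38.04 − (-61.19) = 23.15 mV

23 mV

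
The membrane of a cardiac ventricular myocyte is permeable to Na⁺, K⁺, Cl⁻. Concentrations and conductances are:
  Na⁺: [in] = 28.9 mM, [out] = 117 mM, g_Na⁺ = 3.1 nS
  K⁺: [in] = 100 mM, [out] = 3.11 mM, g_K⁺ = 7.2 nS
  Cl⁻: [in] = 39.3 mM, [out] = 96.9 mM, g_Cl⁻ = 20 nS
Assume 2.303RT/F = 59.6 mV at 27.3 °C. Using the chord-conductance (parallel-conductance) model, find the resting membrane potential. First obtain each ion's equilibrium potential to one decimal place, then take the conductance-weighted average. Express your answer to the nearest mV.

-33 mV

E_Na⁺ = (59.6/1)·log₁₀(117/28.9) = 36.2 mV
E_K⁺ = (59.6/1)·log₁₀(3.11/100) = -89.8 mV
E_Cl⁻ = (59.6/-1)·log₁₀(96.9/39.3) = -23.4 mV
Vm = (Σ gᵢEᵢ)/(Σ gᵢ) = (3.1·36.2 + 7.2·-89.8 + 20·-23.4) / (3.1 + 7.2 + 20)
= -1002.34 / 30.3 = -33.08 mV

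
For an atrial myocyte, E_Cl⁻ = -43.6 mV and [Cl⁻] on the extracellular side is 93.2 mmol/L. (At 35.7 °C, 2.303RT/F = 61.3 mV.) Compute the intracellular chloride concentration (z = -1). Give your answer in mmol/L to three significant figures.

Nernst: E = (61.3/-1) · log₁₀([out]/[in]), so log₁₀([out]/[in]) = -43.6 × -1 / 61.3 = 0.7113.
[out]/[in] = 10^(0.7113) = 5.143.
[in] = 93.2 / 5.143 = 18.12 mmol/L.

18.1 mmol/L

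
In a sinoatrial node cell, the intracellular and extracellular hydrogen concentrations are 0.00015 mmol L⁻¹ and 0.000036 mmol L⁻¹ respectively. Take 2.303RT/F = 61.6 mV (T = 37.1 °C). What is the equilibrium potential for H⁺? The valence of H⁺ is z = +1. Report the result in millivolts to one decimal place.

E = (61.6/z) · log₁₀([H⁺]_out/[H⁺]_in) with z = +1.
= (61.6/1) · log₁₀(0.000036/0.00015) = 61.60 · log₁₀(0.24)
= 61.60 · (-0.6198) = -38.18 mV

-38.2 mV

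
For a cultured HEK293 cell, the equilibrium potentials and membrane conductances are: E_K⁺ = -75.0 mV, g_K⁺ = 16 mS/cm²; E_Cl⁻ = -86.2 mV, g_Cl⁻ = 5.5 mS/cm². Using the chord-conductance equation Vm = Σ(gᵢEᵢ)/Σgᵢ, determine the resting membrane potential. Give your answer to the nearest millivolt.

Σ gᵢEᵢ = 16·(-75.0) + 5.5·(-86.2) = -1674.10
Σ gᵢ = 16 + 5.5 = 21.5
Vm = -1674.10 / 21.5 = -77.87 mV

-78 mV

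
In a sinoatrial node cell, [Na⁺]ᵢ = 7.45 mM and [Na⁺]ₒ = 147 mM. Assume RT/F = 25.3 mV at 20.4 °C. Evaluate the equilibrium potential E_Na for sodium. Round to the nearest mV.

E = (25.3/z) · ln([Na⁺]_out/[Na⁺]_in) with z = +1.
= (25.3/1) · ln(147/7.45) = 25.30 · ln(19.73)
= 25.30 · (2.9822) = 75.45 mV

75 mV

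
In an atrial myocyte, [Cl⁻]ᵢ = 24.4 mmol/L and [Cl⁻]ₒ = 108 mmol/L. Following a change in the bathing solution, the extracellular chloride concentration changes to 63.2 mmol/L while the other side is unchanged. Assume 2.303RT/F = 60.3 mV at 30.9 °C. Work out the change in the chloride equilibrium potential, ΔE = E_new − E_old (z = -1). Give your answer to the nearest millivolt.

14 mV

E_old = (60.3/-1)·log₁₀(108/24.4) = -38.96 mV
E_new = (60.3/-1)·log₁₀(63.2/24.4) = -24.92 mV
ΔE = -24.92 − (-38.96) = 14.03 mV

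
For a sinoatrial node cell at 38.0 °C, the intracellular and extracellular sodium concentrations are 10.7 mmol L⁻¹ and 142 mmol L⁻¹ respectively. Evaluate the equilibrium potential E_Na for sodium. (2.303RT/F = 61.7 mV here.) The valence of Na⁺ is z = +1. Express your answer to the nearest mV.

69 mV

E = (61.7/z) · log₁₀([Na⁺]_out/[Na⁺]_in) with z = +1.
= (61.7/1) · log₁₀(142/10.7) = 61.70 · log₁₀(13.27)
= 61.70 · (1.1229) = 69.28 mV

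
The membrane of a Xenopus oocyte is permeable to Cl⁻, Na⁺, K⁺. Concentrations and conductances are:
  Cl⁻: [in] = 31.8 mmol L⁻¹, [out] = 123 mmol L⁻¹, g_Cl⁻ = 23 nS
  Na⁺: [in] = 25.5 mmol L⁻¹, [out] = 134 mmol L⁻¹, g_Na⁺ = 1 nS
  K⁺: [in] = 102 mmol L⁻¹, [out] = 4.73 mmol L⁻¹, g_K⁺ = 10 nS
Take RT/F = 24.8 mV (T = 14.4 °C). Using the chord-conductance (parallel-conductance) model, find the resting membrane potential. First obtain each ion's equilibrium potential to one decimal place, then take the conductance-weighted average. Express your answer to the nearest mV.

E_Cl⁻ = (24.8/-1)·ln(123/31.8) = -33.5 mV
E_Na⁺ = (24.8/1)·ln(134/25.5) = 41.1 mV
E_K⁺ = (24.8/1)·ln(4.73/102) = -76.2 mV
Vm = (Σ gᵢEᵢ)/(Σ gᵢ) = (23·-33.5 + 1·41.1 + 10·-76.2) / (23 + 1 + 10)
= -1491.40 / 34 = -43.86 mV

-44 mV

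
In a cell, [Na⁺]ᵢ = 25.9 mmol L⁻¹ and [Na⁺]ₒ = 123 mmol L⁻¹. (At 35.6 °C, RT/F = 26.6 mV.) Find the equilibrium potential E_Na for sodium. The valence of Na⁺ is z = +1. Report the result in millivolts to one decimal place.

E = (26.6/z) · ln([Na⁺]_out/[Na⁺]_in) with z = +1.
= (26.6/1) · ln(123/25.9) = 26.60 · ln(4.749)
= 26.60 · (1.5579) = 41.44 mV

41.4 mV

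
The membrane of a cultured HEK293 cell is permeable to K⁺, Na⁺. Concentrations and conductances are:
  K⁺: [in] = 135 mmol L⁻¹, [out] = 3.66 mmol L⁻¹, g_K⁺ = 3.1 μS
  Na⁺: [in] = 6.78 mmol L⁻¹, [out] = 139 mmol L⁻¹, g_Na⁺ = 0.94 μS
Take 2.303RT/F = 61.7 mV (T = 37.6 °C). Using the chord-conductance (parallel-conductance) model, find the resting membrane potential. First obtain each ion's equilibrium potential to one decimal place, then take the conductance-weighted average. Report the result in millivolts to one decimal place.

-55.4 mV

E_K⁺ = (61.7/1)·log₁₀(3.66/135) = -96.7 mV
E_Na⁺ = (61.7/1)·log₁₀(139/6.78) = 80.9 mV
Vm = (Σ gᵢEᵢ)/(Σ gᵢ) = (3.1·-96.7 + 0.94·80.9) / (3.1 + 0.94)
= -223.72 / 4.04 = -55.38 mV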